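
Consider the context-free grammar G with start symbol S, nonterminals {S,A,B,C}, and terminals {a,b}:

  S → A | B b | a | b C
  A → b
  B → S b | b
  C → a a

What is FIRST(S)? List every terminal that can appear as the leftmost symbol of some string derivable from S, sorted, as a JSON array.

FIRST sets, iterate to fixpoint:
[1]
  A via A→b: +{b}
  B via B→b: +{b}
  C via C→a a: +{a}
  S via S→A: +{b}
  S via S→a: +{a}
  FIRST(S)={a,b}  FIRST(A)={b}  FIRST(B)={b}  FIRST(C)={a}
[2]
  B via B→S b: +{a}
  FIRST(S)={a,b}  FIRST(A)={b}  FIRST(B)={a,b}  FIRST(C)={a}
[3] (stable)
  FIRST(S)={a,b}  FIRST(A)={b}  FIRST(B)={a,b}  FIRST(C)={a}

FIRST(S) = ["a", "b"]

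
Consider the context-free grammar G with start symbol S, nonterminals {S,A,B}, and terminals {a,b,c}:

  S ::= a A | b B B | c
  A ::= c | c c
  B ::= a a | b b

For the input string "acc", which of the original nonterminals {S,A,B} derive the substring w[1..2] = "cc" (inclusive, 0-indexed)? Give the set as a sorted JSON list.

Convert to CNF:
  S -> T1 A | T2 X3 | c
  A -> T0 T0 | c
  B -> T1 T1 | T2 T2
  T0 -> c
  T1 -> a
  T2 -> b
  X3 -> B B

CYK table (by increasing span), restricted to cells inside w[1..2]:
  T[1,1] 'c' = {A,S,T0}  orig:{A,S}
  T[2,2] 'c' = {A,S,T0}  orig:{A,S}
  T[1,2] 'cc' = {A}

Original NTs in T[1,2] deriving "cc": ["A"]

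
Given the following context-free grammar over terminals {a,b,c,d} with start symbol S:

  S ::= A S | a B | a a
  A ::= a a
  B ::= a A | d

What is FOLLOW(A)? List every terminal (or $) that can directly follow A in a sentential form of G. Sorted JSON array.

Compute FIRST by fixpoint:
round 1:
  A via A→a a: +{a}
  B via B→a A: +{a}
  B via B→d: +{d}
  S via S→A S: +{a}
  FIRST[S]={a}  FIRST[A]={a}  FIRST[B]={a,d}
round 2: — fixpoint
  FIRST[S]={a}  FIRST[A]={a}  FIRST[B]={a,d}

FOLLOW iteration:
seed FOLLOW(S) with $
pass 1:
  S→A S: FOLLOW(A) ⊇ FIRST(S) = {a}; new: +{a}
  S→a B: FOLLOW(B) ⊇ FOLLOW(S) ⊇ {$}; new: +{$}
  S: {$}  A: {a}  B: {$}
pass 2:
  B→a A: FOLLOW(A) ⊇ FOLLOW(B) ⊇ {$}; new: +{$}
  S: {$}  A: {$,a}  B: {$}
pass 3: — fixpoint
  S: {$}  A: {$,a}  B: {$}

FOLLOW(A) = ["$", "a"]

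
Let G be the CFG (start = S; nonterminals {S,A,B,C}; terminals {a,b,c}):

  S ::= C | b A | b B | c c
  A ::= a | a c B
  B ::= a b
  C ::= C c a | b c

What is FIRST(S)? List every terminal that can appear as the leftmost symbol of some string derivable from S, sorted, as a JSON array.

FIRST sets, iterate to fixpoint:
[1]
  A via A→a: +{a}
  B via B→a b: +{a}
  C via C→b c: +{b}
  S via S→C: +{b}
  S via S→c c: +{c}
  FIRST[S]={b,c}  FIRST[A]={a}  FIRST[B]={a}  FIRST[C]={b}
[2] (stable)
  FIRST[S]={b,c}  FIRST[A]={a}  FIRST[B]={a}  FIRST[C]={b}

FIRST(S) = ["b", "c"]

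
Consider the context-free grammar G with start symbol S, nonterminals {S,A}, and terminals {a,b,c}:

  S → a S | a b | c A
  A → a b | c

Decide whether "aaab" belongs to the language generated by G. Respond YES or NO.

CNF form of G:
  S -> T0 S | T0 T1 | T2 A
  A -> T0 T1 | c
  T0 -> a
  T1 -> b
  T2 -> c

CYK table (by increasing span):
  [0..0]={T0}  "a"  orig:{}
  [1..1]={T0}  "a"  orig:{}
  [2..2]={T0}  "a"  orig:{}
  [3..3]={T1}  "b"  orig:{}
  [0..1]=∅  "aa"
  [1..2]=∅  "aa"
  [2..3]={A,S}  "ab"
  [0..2]=∅  "aaa"
  [1..3]={S}  "aab"
  [0..3]={S}  "aaab"

S ∈ T[0,3] ⇒ YES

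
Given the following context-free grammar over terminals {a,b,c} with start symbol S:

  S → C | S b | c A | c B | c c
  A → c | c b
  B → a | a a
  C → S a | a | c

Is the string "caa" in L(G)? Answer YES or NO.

Convert to CNF:
  S -> S T1 | S T2 | T0 A | T0 B | T0 T0 | a | c
  A -> T0 T1 | c
  B -> T2 T2 | a
  C -> S T2 | a | c
  T0 -> c
  T1 -> b
  T2 -> a

CYK fill:
  cell(0,0) c: {A,C,S,T0}  orig:{A,C,S}
  cell(1,1) a: {B,C,S,T2}  orig:{B,C,S}
  cell(2,2) a: {B,C,S,T2}  orig:{B,C,S}
  cell(0,1) ca: {C,S}
  cell(1,2) aa: {B,C,S}
  cell(0,2) caa: {C,S}

S ∈ T[0,2] ⇒ YES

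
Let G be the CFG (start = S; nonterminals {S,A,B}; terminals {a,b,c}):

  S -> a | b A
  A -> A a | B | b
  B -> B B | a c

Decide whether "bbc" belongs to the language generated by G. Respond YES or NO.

Convert to CNF:
  S -> T2 A | a
  A -> A T0 | B B | T0 T1 | b
  B -> B B | T0 T1
  T0 -> a
  T1 -> c
  T2 -> b

CYK fill:
  T[0,0] 'b' = {A,T2}  orig:{A}
  T[1,1] 'b' = {A,T2}  orig:{A}
  T[2,2] 'c' = {T1}  orig:{}
  T[0,1] 'bb' = {S}
  T[1,2] 'bc' = ∅
  T[0,2] 'bbc' = ∅

S ∉ T[0,2] ⇒ NO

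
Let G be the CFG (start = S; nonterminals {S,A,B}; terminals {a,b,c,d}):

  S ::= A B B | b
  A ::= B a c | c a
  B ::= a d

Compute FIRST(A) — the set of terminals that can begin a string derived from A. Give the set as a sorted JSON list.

FIRST sets, iterate to fixpoint:
iter 1:
  A via A→c a: +{c}
  B via B→a d: +{a}
  S via S→A B B: +{c}
  S via S→b: +{b}
  FIRST(S)={b,c}  FIRST(A)={c}  FIRST(B)={a}
iter 2:
  A via A→B a c: +{a}
  S via S→A B B: +{a}
  FIRST(S)={a,b,c}  FIRST(A)={a,c}  FIRST(B)={a}
iter 3: done
  FIRST(S)={a,b,c}  FIRST(A)={a,c}  FIRST(B)={a}

FIRST(A) = ["a", "c"]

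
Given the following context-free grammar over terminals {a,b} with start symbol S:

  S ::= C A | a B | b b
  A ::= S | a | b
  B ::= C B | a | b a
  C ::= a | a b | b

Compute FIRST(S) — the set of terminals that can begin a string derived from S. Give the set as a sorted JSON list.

Compute FIRST by fixpoint:
pass 1:
  A via A→a: +{a}
  A via A→b: +{b}
  B via B→a: +{a}
  B via B→b a: +{b}
  C via C→a: +{a}
  C via C→b: +{b}
  S via S→C A: +{a,b}
  FIRST(S)={a,b}  FIRST(A)={a,b}  FIRST(B)={a,b}  FIRST(C)={a,b}
pass 2: (no change)
  FIRST(S)={a,b}  FIRST(A)={a,b}  FIRST(B)={a,b}  FIRST(C)={a,b}

FIRST(S) = ["a", "b"]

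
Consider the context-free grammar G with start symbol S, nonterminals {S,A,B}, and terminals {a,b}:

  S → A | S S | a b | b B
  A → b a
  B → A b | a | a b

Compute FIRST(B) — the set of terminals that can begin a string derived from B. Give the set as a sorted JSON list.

FIRST sets, iterate to fixpoint:
[1]
  A via A→b a: +{b}
  B via B→A b: +{b}
  B via B→a: +{a}
  S via S→A: +{b}
  S via S→a b: +{a}
  FIRST[S]={a,b}  FIRST[A]={b}  FIRST[B]={a,b}
[2] (stable)
  FIRST[S]={a,b}  FIRST[A]={b}  FIRST[B]={a,b}

FIRST(B) = ["a", "b"]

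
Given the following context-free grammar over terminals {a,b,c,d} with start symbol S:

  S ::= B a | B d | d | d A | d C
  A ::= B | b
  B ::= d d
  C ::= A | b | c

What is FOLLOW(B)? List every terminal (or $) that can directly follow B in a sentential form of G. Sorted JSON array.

FIRST iteration:
round 1:
  A via A→b: +{b}
  B via B→d d: +{d}
  C via C→A: +{b}
  C via C→c: +{c}
  S via S→B a: +{d}
  S: {d}  A: {b}  B: {d}  C: {b,c}
round 2:
  A via A→B: +{d}
  C via C→A: +{d}
  S: {d}  A: {b,d}  B: {d}  C: {b,c,d}
round 3: — fixpoint
  S: {d}  A: {b,d}  B: {d}  C: {b,c,d}

FOLLOW iteration:
initialize: $ ∈ FOLLOW(S)
[1]
  S→B a: FOLLOW(B) ⊇ FIRST(a) = {a}; new: +{a}
  S→B d: FOLLOW(B) ⊇ FIRST(d) = {d}; new: +{d}
  S→d A: FOLLOW(A) ⊇ FOLLOW(S) ⊇ {$}; new: +{$}
  S→d C: FOLLOW(C) ⊇ FOLLOW(S) ⊇ {$}; new: +{$}
  FOLLOW(S)={$}  FOLLOW(A)={$}  FOLLOW(B)={a,d}  FOLLOW(C)={$}
[2]
  A→B: FOLLOW(B) ⊇ FOLLOW(A) ⊇ {$}; new: +{$}
  FOLLOW(S)={$}  FOLLOW(A)={$}  FOLLOW(B)={$,a,d}  FOLLOW(C)={$}
[3] (stable)
  FOLLOW(S)={$}  FOLLOW(A)={$}  FOLLOW(B)={$,a,d}  FOLLOW(C)={$}

FOLLOW(B) = ["$", "a", "d"]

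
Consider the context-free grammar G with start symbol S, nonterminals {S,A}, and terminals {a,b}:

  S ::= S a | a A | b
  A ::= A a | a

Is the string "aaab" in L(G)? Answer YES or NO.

Convert to CNF:
  S -> S T0 | T0 A | b
  A -> A T0 | a
  T0 -> a

Fill CYK table bottom-up:
  cell(0,0) a: {A,T0}  orig:{A}
  cell(1,1) a: {A,T0}  orig:{A}
  cell(2,2) a: {A,T0}  orig:{A}
  cell(3,3) b: {S}
  cell(0,1) aa: {A,S}
  cell(1,2) aa: {A,S}
  cell(2,3) ab: ∅
  cell(0,2) aaa: {A,S}
  cell(1,3) aab: ∅
  cell(0,3) aaab: ∅

S ∉ T[0,3] ⇒ NO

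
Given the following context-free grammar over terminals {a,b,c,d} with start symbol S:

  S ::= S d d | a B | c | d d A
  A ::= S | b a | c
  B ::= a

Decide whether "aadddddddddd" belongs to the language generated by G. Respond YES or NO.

CNF form of G:
  S -> S X5 | T0 X6 | T1 B | c
  A -> S X3 | T0 X4 | T1 B | T2 T1 | c
  B -> a
  T0 -> d
  T1 -> a
  T2 -> b
  X3 -> T0 T0
  X4 -> T0 A
  X5 -> T0 T0
  X6 -> T0 A

CYK fill:
  T[0,0] 'a' = {B,T1}  orig:{B}
  T[1,1] 'a' = {B,T1}  orig:{B}
  T[2,2] 'd' = {T0}  orig:{}
  T[3,3] 'd' = {T0}  orig:{}
  T[4,4] 'd' = {T0}  orig:{}
  T[5,5] 'd' = {T0}  orig:{}
  T[6,6] 'd' = {T0}  orig:{}
  T[7,7] 'd' = {T0}  orig:{}
  T[8,8] 'd' = {T0}  orig:{}
  T[9,9] 'd' = {T0}  orig:{}
  T[10,10] 'd' = {T0}  orig:{}
  T[11,11] 'd' = {T0}  orig:{}
  T[0,1] 'aa' = {A,S}
  T[1,2] 'ad' = ∅
  T[2,3] 'dd' = {X3,X5}  orig:{}
  T[3,4] 'dd' = {X3,X5}  orig:{}
  T[4,5] 'dd' = {X3,X5}  orig:{}
  T[5,6] 'dd' = {X3,X5}  orig:{}
  T[6,7] 'dd' = {X3,X5}  orig:{}
  T[7,8] 'dd' = {X3,X5}  orig:{}
  T[8,9] 'dd' = {X3,X5}  orig:{}
  T[9,10] 'dd' = {X3,X5}  orig:{}
  T[10,11] 'dd' = {X3,X5}  orig:{}
  T[0,2] 'aad' = ∅
  T[1,3] 'add' = ∅
  T[2,4] 'ddd' = ∅
  T[3,5] 'ddd' = ∅
  T[4,6] 'ddd' = ∅
  T[5,7] 'ddd' = ∅
  T[6,8] 'ddd' = ∅
  T[7,9] 'ddd' = ∅
  T[8,10] 'ddd' = ∅
  T[9,11] 'ddd' = ∅
  T[0,3] 'aadd' = {A,S}
  T[1,4] 'addd' = ∅
  T[2,5] 'dddd' = ∅
  T[3,6] 'dddd' = ∅
  T[4,7] 'dddd' = ∅
  T[5,8] 'dddd' = ∅
  T[6,9] 'dddd' = ∅
  T[7,10] 'dddd' = ∅
  T[8,11] 'dddd' = ∅
  T[0,4] 'aaddd' = ∅
  T[1,5] 'adddd' = ∅
  T[2,6] 'ddddd' = ∅
  T[3,7] 'ddddd' = ∅
  T[4,8] 'ddddd' = ∅
  T[5,9] 'ddddd' = ∅
  T[6,10] 'ddddd' = ∅
  T[7,11] 'ddddd' = ∅
  T[0,5] 'aadddd' = {A,S}
  T[1,6] 'addddd' = ∅
  T[2,7] 'dddddd' = ∅
  T[3,8] 'dddddd' = ∅
  T[4,9] 'dddddd' = ∅
  T[5,10] 'dddddd' = ∅
  T[6,11] 'dddddd' = ∅
  T[0,6] 'aaddddd' = ∅
  T[1,7] 'adddddd' = ∅
  T[2,8] 'ddddddd' = ∅
  T[3,9] 'ddddddd' = ∅
  T[4,10] 'ddddddd' = ∅
  T[5,11] 'ddddddd' = ∅
  T[0,7] 'aadddddd' = {A,S}
  T[1,8] 'addddddd' = ∅
  T[2,9] 'dddddddd' = ∅
  T[3,10] 'dddddddd' = ∅
  T[4,11] 'dddddddd' = ∅
  T[0,8] 'aaddddddd' = ∅
  T[1,9] 'adddddddd' = ∅
  T[2,10] 'ddddddddd' = ∅
  T[3,11] 'ddddddddd' = ∅
  T[0,9] 'aadddddddd' = {A,S}
  T[1,10] 'addddddddd' = ∅
  T[2,11] 'dddddddddd' = ∅
  T[0,10] 'aaddddddddd' = ∅
  T[1,11] 'adddddddddd' = ∅
  T[0,11] 'aadddddddddd' = {A,S}

S ∈ T[0,11] ⇒ YES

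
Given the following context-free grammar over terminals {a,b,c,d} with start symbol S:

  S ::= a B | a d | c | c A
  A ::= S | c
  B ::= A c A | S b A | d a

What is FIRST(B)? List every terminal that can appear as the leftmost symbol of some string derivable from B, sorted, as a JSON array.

FIRST sets, iterate to fixpoint:
pass 1:
  A via A→c: +{c}
  B via B→A c A: +{c}
  B via B→d a: +{d}
  S via S→a B: +{a}
  S via S→c: +{c}
  S: {a,c}  A: {c}  B: {c,d}
pass 2:
  A via A→S: +{a}
  B via B→A c A: +{a}
  S: {a,c}  A: {a,c}  B: {a,c,d}
pass 3: (no change)
  S: {a,c}  A: {a,c}  B: {a,c,d}

FIRST(B) = ["a", "c", "d"]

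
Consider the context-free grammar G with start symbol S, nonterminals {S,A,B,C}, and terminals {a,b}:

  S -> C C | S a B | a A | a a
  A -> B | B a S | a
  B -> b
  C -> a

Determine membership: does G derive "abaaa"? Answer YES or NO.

CNF form of G:
  S -> C C | S X2 | T0 A | T0 T0
  A -> B X1 | a | b
  B -> b
  C -> a
  T0 -> a
  X1 -> T0 S
  X2 -> T0 B

CYK table (by increasing span):
  T[0,0] 'a' = {A,C,T0}  orig:{A,C}
  T[1,1] 'b' = {A,B}
  T[2,2] 'a' = {A,C,T0}  orig:{A,C}
  T[3,3] 'a' = {A,C,T0}  orig:{A,C}
  T[4,4] 'a' = {A,C,T0}  orig:{A,C}
  T[0,1] 'ab' = {S,X2}  orig:{S}
  T[1,2] 'ba' = ∅
  T[2,3] 'aa' = {S}
  T[3,4] 'aa' = {S}
  T[0,2] 'aba' = ∅
  T[1,3] 'baa' = ∅
  T[2,4] 'aaa' = {X1}  orig:{}
  T[0,3] 'abaa' = ∅
  T[1,4] 'baaa' = {A}
  T[0,4] 'abaaa' = {S}

S ∈ T[0,4] ⇒ YES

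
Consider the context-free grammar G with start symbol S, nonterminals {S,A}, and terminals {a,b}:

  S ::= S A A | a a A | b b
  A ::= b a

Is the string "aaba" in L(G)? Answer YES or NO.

Convert to CNF:
  S -> S X2 | T0 T0 | T1 X3
  A -> T0 T1
  T0 -> b
  T1 -> a
  X2 -> A A
  X3 -> T1 A

Fill CYK table bottom-up:
  [0..0]={T1}  "a"  orig:{}
  [1..1]={T1}  "a"  orig:{}
  [2..2]={T0}  "b"  orig:{}
  [3..3]={T1}  "a"  orig:{}
  [0..1]=∅  "aa"
  [1..2]=∅  "ab"
  [2..3]={A}  "ba"
  [0..2]=∅  "aab"
  [1..3]={X3}  "aba"  orig:{}
  [0..3]={S}  "aaba"

S ∈ T[0,3] ⇒ YES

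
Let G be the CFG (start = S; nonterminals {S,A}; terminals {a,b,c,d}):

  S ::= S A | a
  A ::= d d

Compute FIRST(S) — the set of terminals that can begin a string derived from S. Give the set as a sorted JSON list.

FIRST iteration:
round 1:
  A via A→d d: +{d}
  S via S→a: +{a}
  FIRST[S]={a}  FIRST[A]={d}
round 2: done
  FIRST[S]={a}  FIRST[A]={d}

FIRST(S) = ["a"]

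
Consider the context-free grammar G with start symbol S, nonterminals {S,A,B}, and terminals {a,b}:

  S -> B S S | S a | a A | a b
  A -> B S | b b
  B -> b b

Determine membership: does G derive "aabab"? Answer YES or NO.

CNF form of G:
  S -> B X2 | S T1 | T1 A | T1 T0
  A -> B S | T0 T0
  B -> T0 T0
  T0 -> b
  T1 -> a
  X2 -> S S

CYK fill:
  [0..0]={T1}  "a"  orig:{}
  [1..1]={T1}  "a"  orig:{}
  [2..2]={T0}  "b"  orig:{}
  [3..3]={T1}  "a"  orig:{}
  [4..4]={T0}  "b"  orig:{}
  [0..1]=∅  "aa"
  [1..2]={S}  "ab"
  [2..3]=∅  "ba"
  [3..4]={S}  "ab"
  [0..2]=∅  "aab"
  [1..3]={S}  "aba"
  [2..4]=∅  "bab"
  [0..3]=∅  "aaba"
  [1..4]={X2}  "abab"  orig:{}
  [0..4]=∅  "aabab"

S ∉ T[0,4] ⇒ NO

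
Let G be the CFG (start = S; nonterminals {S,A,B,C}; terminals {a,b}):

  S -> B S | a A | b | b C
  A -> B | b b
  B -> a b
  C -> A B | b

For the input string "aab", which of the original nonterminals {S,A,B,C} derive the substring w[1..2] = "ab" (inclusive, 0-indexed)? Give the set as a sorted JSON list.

Convert to CNF:
  S -> B S | T0 A | T1 C | b
  A -> T0 T1 | T1 T1
  B -> T0 T1
  C -> A B | b
  T0 -> a
  T1 -> b

CYK table (by increasing span), restricted to cells inside w[1..2]:
  cell(1,1) a: {T0}  orig:{}
  cell(2,2) b: {C,S,T1}  orig:{C,S}
  cell(1,2) ab: {A,B}

Original NTs in T[1,2] deriving "ab": ["A", "B"]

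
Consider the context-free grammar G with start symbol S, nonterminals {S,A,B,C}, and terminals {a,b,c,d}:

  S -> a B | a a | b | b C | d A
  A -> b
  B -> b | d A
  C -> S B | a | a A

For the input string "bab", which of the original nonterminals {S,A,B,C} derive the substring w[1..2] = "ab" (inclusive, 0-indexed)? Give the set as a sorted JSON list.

Convert to CNF:
  S -> T0 A | T1 B | T1 T1 | T2 C | b
  A -> b
  B -> T0 A | b
  C -> S B | T1 A | a
  T0 -> d
  T1 -> a
  T2 -> b

CYK table (by increasing span) (cells [i..j] with 1 ≤ i ≤ j ≤ 2 only):
  T[1,1] 'a' = {C,T1}  orig:{C}
  T[2,2] 'b' = {A,B,S,T2}  orig:{A,B,S}
  T[1,2] 'ab' = {C,S}

Original NTs in T[1,2] deriving "ab": ["C", "S"]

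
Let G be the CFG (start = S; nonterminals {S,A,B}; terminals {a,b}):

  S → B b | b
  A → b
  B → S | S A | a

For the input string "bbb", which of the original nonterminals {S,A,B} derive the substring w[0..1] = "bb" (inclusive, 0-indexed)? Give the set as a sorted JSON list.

CNF form of G:
  S -> B T0 | b
  A -> b
  B -> B T0 | S A | a | b
  T0 -> b

CYK fill (cells [i..j] with 0 ≤ i ≤ j ≤ 1 only):
  T[0,0] 'b' = {A,B,S,T0}  orig:{A,B,S}
  T[1,1] 'b' = {A,B,S,T0}  orig:{A,B,S}
  T[0,1] 'bb' = {B,S}

Original NTs in T[0,1] deriving "bb": ["B", "S"]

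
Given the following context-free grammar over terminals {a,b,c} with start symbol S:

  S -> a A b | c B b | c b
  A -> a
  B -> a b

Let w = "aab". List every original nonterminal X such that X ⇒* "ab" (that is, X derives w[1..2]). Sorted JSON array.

CNF form of G:
  S -> T0 X3 | T2 T1 | T2 X4
  A -> a
  B -> T0 T1
  T0 -> a
  T1 -> b
  T2 -> c
  X3 -> A T1
  X4 -> B T1

Fill CYK table bottom-up, restricted to cells inside w[1..2]:
  cell(1,1) a: {A,T0}  orig:{A}
  cell(2,2) b: {T1}  orig:{}
  cell(1,2) ab: {B,X3}  orig:{B}

Original NTs in T[1,2] deriving "ab": ["B"]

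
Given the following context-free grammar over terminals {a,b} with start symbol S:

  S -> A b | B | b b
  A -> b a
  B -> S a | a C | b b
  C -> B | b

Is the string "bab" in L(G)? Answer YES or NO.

Convert to CNF:
  S -> A T0 | S T1 | T0 T0 | T1 C
  A -> T0 T1
  B -> S T1 | T0 T0 | T1 C
  C -> S T1 | T0 T0 | T1 C | b
  T0 -> b
  T1 -> a

Fill CYK table bottom-up:
  [0..0]={C,T0}  "b"  orig:{C}
  [1..1]={T1}  "a"  orig:{}
  [2..2]={C,T0}  "b"  orig:{C}
  [0..1]={A}  "ba"
  [1..2]={B,C,S}  "ab"
  [0..2]={S}  "bab"

S ∈ T[0,2] ⇒ YES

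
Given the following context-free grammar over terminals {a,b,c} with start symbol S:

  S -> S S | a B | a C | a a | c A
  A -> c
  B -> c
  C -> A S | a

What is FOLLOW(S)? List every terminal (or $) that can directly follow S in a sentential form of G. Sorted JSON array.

FIRST sets, iterate to fixpoint:
iter 1:
  A via A→c: +{c}
  B via B→c: +{c}
  C via C→A S: +{c}
  C via C→a: +{a}
  S via S→a B: +{a}
  S via S→c A: +{c}
  FIRST[S]={a,c}  FIRST[A]={c}  FIRST[B]={c}  FIRST[C]={a,c}
iter 2: — fixpoint
  FIRST[S]={a,c}  FIRST[A]={c}  FIRST[B]={c}  FIRST[C]={a,c}

FOLLOW sets:
initialize: $ ∈ FOLLOW(S)
pass 1:
  C→A S: FOLLOW(A) ⊇ FIRST(S) = {a,c}; new: +{a,c}
  S→S S: FOLLOW(S) ⊇ FIRST(S) = {a,c}; new: +{a,c}
  S→a B: FOLLOW(B) ⊇ FOLLOW(S) ⊇ {$,a,c}; new: +{$,a,c}
  S→a C: FOLLOW(C) ⊇ FOLLOW(S) ⊇ {$,a,c}; new: +{$,a,c}
  S→c A: FOLLOW(A) ⊇ FOLLOW(S) ⊇ {$,a,c}; new: +{$}
  FOLLOW[S]={$,a,c}  FOLLOW[A]={$,a,c}  FOLLOW[B]={$,a,c}  FOLLOW[C]={$,a,c}
pass 2: done
  FOLLOW[S]={$,a,c}  FOLLOW[A]={$,a,c}  FOLLOW[B]={$,a,c}  FOLLOW[C]={$,a,c}

FOLLOW(S) = ["$", "a", "c"]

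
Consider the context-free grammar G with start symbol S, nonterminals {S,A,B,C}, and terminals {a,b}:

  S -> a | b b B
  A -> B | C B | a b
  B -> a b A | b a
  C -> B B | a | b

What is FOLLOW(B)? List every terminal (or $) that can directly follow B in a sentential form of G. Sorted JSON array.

FIRST iteration:
round 1:
  A via A→a b: +{a}
  B via B→a b A: +{a}
  B via B→b a: +{b}
  C via C→B B: +{a,b}
  S via S→a: +{a}
  S via S→b b B: +{b}
  FIRST[S]={a,b}  FIRST[A]={a}  FIRST[B]={a,b}  FIRST[C]={a,b}
round 2:
  A via A→B: +{b}
  FIRST[S]={a,b}  FIRST[A]={a,b}  FIRST[B]={a,b}  FIRST[C]={a,b}
round 3: done
  FIRST[S]={a,b}  FIRST[A]={a,b}  FIRST[B]={a,b}  FIRST[C]={a,b}

Compute FOLLOW by fixpoint:
FOLLOW(S) := {$}
iter 1:
  A→C B: FOLLOW(C) ⊇ FIRST(B) = {a,b}; new: +{a,b}
  C→B B: FOLLOW(B) ⊇ FIRST(B) = {a,b}; new: +{a,b}
  S→b b B: FOLLOW(B) ⊇ FOLLOW(S) ⊇ {$}; new: +{$}
  FOLLOW[S]={$}  FOLLOW[A]={}  FOLLOW[B]={$,a,b}  FOLLOW[C]={a,b}
iter 2:
  B→a b A: FOLLOW(A) ⊇ FOLLOW(B) ⊇ {$,a,b}; new: +{$,a,b}
  FOLLOW[S]={$}  FOLLOW[A]={$,a,b}  FOLLOW[B]={$,a,b}  FOLLOW[C]={a,b}
iter 3: (no change)
  FOLLOW[S]={$}  FOLLOW[A]={$,a,b}  FOLLOW[B]={$,a,b}  FOLLOW[C]={a,b}

FOLLOW(B) = ["$", "a", "b"]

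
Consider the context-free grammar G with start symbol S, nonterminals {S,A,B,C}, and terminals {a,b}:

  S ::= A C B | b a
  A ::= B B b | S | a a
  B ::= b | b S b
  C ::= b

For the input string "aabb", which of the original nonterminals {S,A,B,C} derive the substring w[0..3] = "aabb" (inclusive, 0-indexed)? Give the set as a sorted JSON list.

Convert to CNF:
  S -> A X5 | T0 T1
  A -> A X2 | B X3 | T0 T1 | T1 T1
  B -> T0 X4 | b
  C -> b
  T0 -> b
  T1 -> a
  X2 -> C B
  X3 -> B T0
  X4 -> S T0
  X5 -> C B

CYK fill (cells [i..j] with 0 ≤ i ≤ j ≤ 3 only):
  T[0,0] 'a' = {T1}  orig:{}
  T[1,1] 'a' = {T1}  orig:{}
  T[2,2] 'b' = {B,C,T0}  orig:{B,C}
  T[3,3] 'b' = {B,C,T0}  orig:{B,C}
  T[0,1] 'aa' = {A}
  T[1,2] 'ab' = ∅
  T[2,3] 'bb' = {X2,X3,X5}  orig:{}
  T[0,2] 'aab' = ∅
  T[1,3] 'abb' = ∅
  T[0,3] 'aabb' = {A,S}

Original NTs in T[0,3] deriving "aabb": ["A", "S"]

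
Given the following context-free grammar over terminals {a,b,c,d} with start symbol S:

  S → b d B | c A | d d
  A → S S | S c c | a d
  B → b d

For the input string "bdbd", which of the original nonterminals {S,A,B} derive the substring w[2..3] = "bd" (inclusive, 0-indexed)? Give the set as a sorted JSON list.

Convert to CNF:
  S -> T0 A | T2 T2 | T3 X5
  A -> S S | S X4 | T1 T2
  B -> T3 T2
  T0 -> c
  T1 -> a
  T2 -> d
  T3 -> b
  X4 -> T0 T0
  X5 -> T2 B

CYK fill (cells [i..j] with 2 ≤ i ≤ j ≤ 3 only):
  cell(2,2) b: {T3}  orig:{}
  cell(3,3) d: {T2}  orig:{}
  cell(2,3) bd: {B}

Original NTs in T[2,3] deriving "bd": ["B"]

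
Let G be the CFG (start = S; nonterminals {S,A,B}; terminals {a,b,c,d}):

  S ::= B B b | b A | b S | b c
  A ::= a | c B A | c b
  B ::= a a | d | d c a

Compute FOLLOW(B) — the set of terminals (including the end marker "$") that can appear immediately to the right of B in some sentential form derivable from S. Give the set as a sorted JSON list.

FIRST sets, iterate to fixpoint:
round 1:
  A via A→a: +{a}
  A via A→c B A: +{c}
  B via B→a a: +{a}
  B via B→d: +{d}
  S via S→B B b: +{a,d}
  S via S→b A: +{b}
  FIRST(S)={a,b,d}  FIRST(A)={a,c}  FIRST(B)={a,d}
round 2: (no change)
  FIRST(S)={a,b,d}  FIRST(A)={a,c}  FIRST(B)={a,d}

Compute FOLLOW by fixpoint:
seed FOLLOW(S) with $
pass 1:
  A→c B A: FOLLOW(B) ⊇ FIRST(A) = {a,c}; new: +{a,c}
  S→B B b: FOLLOW(B) ⊇ FIRST(B) = {a,d}; new: +{d}
  S→B B b: FOLLOW(B) ⊇ FIRST(b) = {b}; new: +{b}
  S→b A: FOLLOW(A) ⊇ FOLLOW(S) ⊇ {$}; new: +{$}
  FOLLOW[S]={$}  FOLLOW[A]={$}  FOLLOW[B]={a,b,c,d}
pass 2: — fixpoint
  FOLLOW[S]={$}  FOLLOW[A]={$}  FOLLOW[B]={a,b,c,d}

FOLLOW(B) = ["a", "b", "c", "d"]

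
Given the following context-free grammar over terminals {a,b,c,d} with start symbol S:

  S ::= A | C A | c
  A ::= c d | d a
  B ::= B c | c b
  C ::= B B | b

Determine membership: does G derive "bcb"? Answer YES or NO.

Convert to CNF:
  S -> C A | T0 T1 | T1 T2 | c
  A -> T0 T1 | T1 T2
  B -> B T0 | T0 T3
  C -> B B | b
  T0 -> c
  T1 -> d
  T2 -> a
  T3 -> b

CYK table (by increasing span):
  T[0,0] 'b' = {C,T3}  orig:{C}
  T[1,1] 'c' = {S,T0}  orig:{S}
  T[2,2] 'b' = {C,T3}  orig:{C}
  T[0,1] 'bc' = ∅
  T[1,2] 'cb' = {B}
  T[0,2] 'bcb' = ∅

S ∉ T[0,2] ⇒ NO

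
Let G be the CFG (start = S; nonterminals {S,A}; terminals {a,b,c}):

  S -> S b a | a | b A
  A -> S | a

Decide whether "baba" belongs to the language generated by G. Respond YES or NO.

Convert to CNF:
  S -> S X3 | T0 A | a
  A -> S X2 | T0 A | a
  T0 -> b
  T1 -> a
  X2 -> T0 T1
  X3 -> T0 T1

CYK fill:
  [0..0]={T0}  "b"  orig:{}
  [1..1]={A,S,T1}  "a"  orig:{A,S}
  [2..2]={T0}  "b"  orig:{}
  [3..3]={A,S,T1}  "a"  orig:{A,S}
  [0..1]={A,S,X2,X3}  "ba"  orig:{A,S}
  [1..2]=∅  "ab"
  [2..3]={A,S,X2,X3}  "ba"  orig:{A,S}
  [0..2]=∅  "bab"
  [1..3]={A,S}  "aba"
  [0..3]={A,S}  "baba"

S ∈ T[0,3] ⇒ YES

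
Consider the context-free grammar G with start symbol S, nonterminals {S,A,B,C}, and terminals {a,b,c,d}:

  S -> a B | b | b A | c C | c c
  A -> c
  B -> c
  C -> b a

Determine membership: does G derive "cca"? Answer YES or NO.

CNF form of G:
  S -> T0 A | T1 B | T2 C | T2 T2 | b
  A -> c
  B -> c
  C -> T0 T1
  T0 -> b
  T1 -> a
  T2 -> c

CYK table (by increasing span):
  [0..0]={A,B,T2}  "c"  orig:{A,B}
  [1..1]={A,B,T2}  "c"  orig:{A,B}
  [2..2]={T1}  "a"  orig:{}
  [0..1]={S}  "cc"
  [1..2]=∅  "ca"
  [0..2]=∅  "cca"

S ∉ T[0,2] ⇒ NO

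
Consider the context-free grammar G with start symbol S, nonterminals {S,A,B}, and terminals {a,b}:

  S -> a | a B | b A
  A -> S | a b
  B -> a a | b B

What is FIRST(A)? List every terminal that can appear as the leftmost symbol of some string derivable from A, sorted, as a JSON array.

Compute FIRST by fixpoint:
pass 1:
  A via A→a b: +{a}
  B via B→a a: +{a}
  B via B→b B: +{b}
  S via S→a: +{a}
  S via S→b A: +{b}
  S: {a,b}  A: {a}  B: {a,b}
pass 2:
  A via A→S: +{b}
  S: {a,b}  A: {a,b}  B: {a,b}
pass 3: done
  S: {a,b}  A: {a,b}  B: {a,b}

FIRST(A) = ["a", "b"]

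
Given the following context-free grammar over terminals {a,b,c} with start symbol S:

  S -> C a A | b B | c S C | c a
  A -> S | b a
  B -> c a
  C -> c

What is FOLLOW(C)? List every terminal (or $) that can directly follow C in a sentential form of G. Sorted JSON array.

FIRST sets, iterate to fixpoint:
[1]
  A via A→b a: +{b}
  B via B→c a: +{c}
  C via C→c: +{c}
  S via S→C a A: +{c}
  S via S→b B: +{b}
  FIRST[S]={b,c}  FIRST[A]={b}  FIRST[B]={c}  FIRST[C]={c}
[2]
  A via A→S: +{c}
  FIRST[S]={b,c}  FIRST[A]={b,c}  FIRST[B]={c}  FIRST[C]={c}
[3] done
  FIRST[S]={b,c}  FIRST[A]={b,c}  FIRST[B]={c}  FIRST[C]={c}

Compute FOLLOW by fixpoint:
seed FOLLOW(S) with $
pass 1:
  S→C a A: FOLLOW(C) ⊇ FIRST(a) = {a}; new: +{a}
  S→C a A: FOLLOW(A) ⊇ FOLLOW(S) ⊇ {$}; new: +{$}
  S→b B: FOLLOW(B) ⊇ FOLLOW(S) ⊇ {$}; new: +{$}
  S→c S C: FOLLOW(S) ⊇ FIRST(C) = {c}; new: +{c}
  S→c S C: FOLLOW(C) ⊇ FOLLOW(S) ⊇ {$,c}; new: +{$,c}
  S: {$,c}  A: {$}  B: {$}  C: {$,a,c}
pass 2:
  S→C a A: FOLLOW(A) ⊇ FOLLOW(S) ⊇ {$,c}; new: +{c}
  S→b B: FOLLOW(B) ⊇ FOLLOW(S) ⊇ {$,c}; new: +{c}
  S: {$,c}  A: {$,c}  B: {$,c}  C: {$,a,c}
pass 3: (stable)
  S: {$,c}  A: {$,c}  B: {$,c}  C: {$,a,c}

FOLLOW(C) = ["$", "a", "c"]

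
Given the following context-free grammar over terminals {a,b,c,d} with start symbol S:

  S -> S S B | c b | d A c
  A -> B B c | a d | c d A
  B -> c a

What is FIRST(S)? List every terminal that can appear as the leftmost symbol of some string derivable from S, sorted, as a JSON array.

FIRST iteration:
round 1:
  A via A→a d: +{a}
  A via A→c d A: +{c}
  B via B→c a: +{c}
  S via S→c b: +{c}
  S via S→d A c: +{d}
  FIRST(S)={c,d}  FIRST(A)={a,c}  FIRST(B)={c}
round 2: — fixpoint
  FIRST(S)={c,d}  FIRST(A)={a,c}  FIRST(B)={c}

FIRST(S) = ["c", "d"]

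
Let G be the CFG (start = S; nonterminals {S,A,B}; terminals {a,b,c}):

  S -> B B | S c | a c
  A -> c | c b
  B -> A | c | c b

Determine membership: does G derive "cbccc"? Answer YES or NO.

Convert to CNF:
  S -> B B | S T0 | T2 T0
  A -> T0 T1 | c
  B -> T0 T1 | c
  T0 -> c
  T1 -> b
  T2 -> a

CYK table (by increasing span):
  T[0,0] 'c' = {A,B,T0}  orig:{A,B}
  T[1,1] 'b' = {T1}  orig:{}
  T[2,2] 'c' = {A,B,T0}  orig:{A,B}
  T[3,3] 'c' = {A,B,T0}  orig:{A,B}
  T[4,4] 'c' = {A,B,T0}  orig:{A,B}
  T[0,1] 'cb' = {A,B}
  T[1,2] 'bc' = ∅
  T[2,3] 'cc' = {S}
  T[3,4] 'cc' = {S}
  T[0,2] 'cbc' = {S}
  T[1,3] 'bcc' = ∅
  T[2,4] 'ccc' = {S}
  T[0,3] 'cbcc' = {S}
  T[1,4] 'bccc' = ∅
  T[0,4] 'cbccc' = {S}

S ∈ T[0,4] ⇒ YES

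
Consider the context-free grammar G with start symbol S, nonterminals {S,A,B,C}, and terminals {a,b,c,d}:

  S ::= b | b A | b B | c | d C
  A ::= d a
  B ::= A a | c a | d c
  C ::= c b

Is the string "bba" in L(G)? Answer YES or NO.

CNF form of G:
  S -> T0 C | T3 A | T3 B | b | c
  A -> T0 T1
  B -> A T1 | T0 T2 | T2 T1
  C -> T2 T3
  T0 -> d
  T1 -> a
  T2 -> c
  T3 -> b

CYK fill:
  cell(0,0) b: {S,T3}  orig:{S}
  cell(1,1) b: {S,T3}  orig:{S}
  cell(2,2) a: {T1}  orig:{}
  cell(0,1) bb: ∅
  cell(1,2) ba: ∅
  cell(0,2) bba: ∅

S ∉ T[0,2] ⇒ NO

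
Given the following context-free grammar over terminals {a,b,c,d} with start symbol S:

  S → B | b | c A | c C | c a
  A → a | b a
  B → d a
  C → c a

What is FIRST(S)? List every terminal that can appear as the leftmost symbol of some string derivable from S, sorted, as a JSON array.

FIRST sets, iterate to fixpoint:
pass 1:
  A via A→a: +{a}
  A via A→b a: +{b}
  B via B→d a: +{d}
  C via C→c a: +{c}
  S via S→B: +{d}
  S via S→b: +{b}
  S via S→c A: +{c}
  FIRST(S)={b,c,d}  FIRST(A)={a,b}  FIRST(B)={d}  FIRST(C)={c}
pass 2: — fixpoint
  FIRST(S)={b,c,d}  FIRST(A)={a,b}  FIRST(B)={d}  FIRST(C)={c}

FIRST(S) = ["b", "c", "d"]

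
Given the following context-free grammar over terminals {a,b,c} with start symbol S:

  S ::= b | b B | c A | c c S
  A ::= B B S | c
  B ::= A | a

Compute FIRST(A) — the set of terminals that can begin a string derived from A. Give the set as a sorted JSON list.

Compute FIRST by fixpoint:
[1]
  A via A→c: +{c}
  B via B→A: +{c}
  B via B→a: +{a}
  S via S→b: +{b}
  S via S→c A: +{c}
  S: {b,c}  A: {c}  B: {a,c}
[2]
  A via A→B B S: +{a}
  S: {b,c}  A: {a,c}  B: {a,c}
[3] done
  S: {b,c}  A: {a,c}  B: {a,c}

FIRST(A) = ["a", "c"]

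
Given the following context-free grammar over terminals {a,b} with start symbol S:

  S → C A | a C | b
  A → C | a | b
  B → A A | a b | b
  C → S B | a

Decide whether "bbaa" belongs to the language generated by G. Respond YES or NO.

Convert to CNF:
  S -> C A | T0 C | b
  A -> S B | a | b
  B -> A A | T0 T1 | b
  C -> S B | a
  T0 -> a
  T1 -> b

CYK table (by increasing span):
  [0..0]={A,B,S,T1}  "b"  orig:{A,B,S}
  [1..1]={A,B,S,T1}  "b"  orig:{A,B,S}
  [2..2]={A,C,T0}  "a"  orig:{A,C}
  [3..3]={A,C,T0}  "a"  orig:{A,C}
  [0..1]={A,B,C}  "bb"
  [1..2]={B}  "ba"
  [2..3]={B,S}  "aa"
  [0..2]={A,B,C,S}  "bba"
  [1..3]={A,C}  "baa"
  [0..3]={B,S}  "bbaa"

S ∈ T[0,3] ⇒ YES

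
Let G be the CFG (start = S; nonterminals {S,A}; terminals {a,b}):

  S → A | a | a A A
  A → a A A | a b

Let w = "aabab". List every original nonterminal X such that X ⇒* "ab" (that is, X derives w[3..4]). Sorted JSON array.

CNF form of G:
  S -> T0 T1 | T0 X3 | a
  A -> T0 T1 | T0 X2
  T0 -> a
  T1 -> b
  X2 -> A A
  X3 -> A A

CYK fill, restricted to cells inside w[3..4]:
  [3..3]={S,T0}  "a"  orig:{S}
  [4..4]={T1}  "b"  orig:{}
  [3..4]={A,S}  "ab"

Original NTs in T[3,4] deriving "ab": ["A", "S"]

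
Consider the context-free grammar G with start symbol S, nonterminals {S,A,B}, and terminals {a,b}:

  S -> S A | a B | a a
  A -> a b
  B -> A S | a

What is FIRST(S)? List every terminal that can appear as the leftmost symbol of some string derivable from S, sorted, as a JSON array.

FIRST iteration:
iter 1:
  A via A→a b: +{a}
  B via B→A S: +{a}
  S via S→a B: +{a}
  S: {a}  A: {a}  B: {a}
iter 2: (stable)
  S: {a}  A: {a}  B: {a}

FIRST(S) = ["a"]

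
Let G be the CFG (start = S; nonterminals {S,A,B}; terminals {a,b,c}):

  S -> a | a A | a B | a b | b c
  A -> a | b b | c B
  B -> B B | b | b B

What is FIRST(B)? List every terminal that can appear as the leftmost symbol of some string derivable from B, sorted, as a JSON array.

Compute FIRST by fixpoint:
pass 1:
  A via A→a: +{a}
  A via A→b b: +{b}
  A via A→c B: +{c}
  B via B→b: +{b}
  S via S→a: +{a}
  S via S→b c: +{b}
  FIRST[S]={a,b}  FIRST[A]={a,b,c}  FIRST[B]={b}
pass 2: (no change)
  FIRST[S]={a,b}  FIRST[A]={a,b,c}  FIRST[B]={b}

FIRST(B) = ["b"]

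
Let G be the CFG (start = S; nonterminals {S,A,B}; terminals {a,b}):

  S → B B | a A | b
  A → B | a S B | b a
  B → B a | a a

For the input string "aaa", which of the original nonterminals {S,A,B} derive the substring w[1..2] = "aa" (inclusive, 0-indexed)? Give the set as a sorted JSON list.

CNF form of G:
  S -> B B | T0 A | b
  A -> B T0 | T0 T0 | T0 X2 | T1 T0
  B -> B T0 | T0 T0
  T0 -> a
  T1 -> b
  X2 -> S B

Fill CYK table bottom-up, restricted to cells inside w[1..2]:
  T[1,1] 'a' = {T0}  orig:{}
  T[2,2] 'a' = {T0}  orig:{}
  T[1,2] 'aa' = {A,B}

Original NTs in T[1,2] deriving "aa": ["A", "B"]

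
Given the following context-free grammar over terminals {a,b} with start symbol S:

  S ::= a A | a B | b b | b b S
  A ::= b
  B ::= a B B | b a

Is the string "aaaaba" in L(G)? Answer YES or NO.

Convert to CNF:
  S -> T0 A | T0 B | T1 T1 | T1 X3
  A -> b
  B -> T0 X2 | T1 T0
  T0 -> a
  T1 -> b
  X2 -> B B
  X3 -> T1 S

CYK table (by increasing span):
  cell(0,0) a: {T0}  orig:{}
  cell(1,1) a: {T0}  orig:{}
  cell(2,2) a: {T0}  orig:{}
  cell(3,3) a: {T0}  orig:{}
  cell(4,4) b: {A,T1}  orig:{A}
  cell(5,5) a: {T0}  orig:{}
  cell(0,1) aa: ∅
  cell(1,2) aa: ∅
  cell(2,3) aa: ∅
  cell(3,4) ab: {S}
  cell(4,5) ba: {B}
  cell(0,2) aaa: ∅
  cell(1,3) aaa: ∅
  cell(2,4) aab: ∅
  cell(3,5) aba: {S}
  cell(0,3) aaaa: ∅
  cell(1,4) aaab: ∅
  cell(2,5) aaba: ∅
  cell(0,4) aaaab: ∅
  cell(1,5) aaaba: ∅
  cell(0,5) aaaaba: ∅

S ∉ T[0,5] ⇒ NO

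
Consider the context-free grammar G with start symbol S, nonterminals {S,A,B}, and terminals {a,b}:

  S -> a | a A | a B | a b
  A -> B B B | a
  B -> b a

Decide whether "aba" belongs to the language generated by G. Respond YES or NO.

CNF form of G:
  S -> T1 A | T1 B | T1 T0 | a
  A -> B X2 | a
  B -> T0 T1
  T0 -> b
  T1 -> a
  X2 -> B B

CYK fill:
  T[0,0] 'a' = {A,S,T1}  orig:{A,S}
  T[1,1] 'b' = {T0}  orig:{}
  T[2,2] 'a' = {A,S,T1}  orig:{A,S}
  T[0,1] 'ab' = {S}
  T[1,2] 'ba' = {B}
  T[0,2] 'aba' = {S}

S ∈ T[0,2] ⇒ YES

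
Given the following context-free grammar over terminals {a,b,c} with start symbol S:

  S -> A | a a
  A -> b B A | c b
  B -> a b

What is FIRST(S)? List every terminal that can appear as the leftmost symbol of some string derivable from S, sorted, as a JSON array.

Compute FIRST by fixpoint:
iter 1:
  A via A→b B A: +{b}
  A via A→c b: +{c}
  B via B→a b: +{a}
  S via S→A: +{b,c}
  S via S→a a: +{a}
  FIRST(S)={a,b,c}  FIRST(A)={b,c}  FIRST(B)={a}
iter 2: done
  FIRST(S)={a,b,c}  FIRST(A)={b,c}  FIRST(B)={a}

FIRST(S) = ["a", "b", "c"]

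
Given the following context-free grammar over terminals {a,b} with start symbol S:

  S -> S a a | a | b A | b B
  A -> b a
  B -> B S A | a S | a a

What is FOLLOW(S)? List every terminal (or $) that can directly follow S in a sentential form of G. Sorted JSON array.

Compute FIRST by fixpoint:
round 1:
  A via A→b a: +{b}
  B via B→a S: +{a}
  S via S→a: +{a}
  S via S→b A: +{b}
  FIRST[S]={a,b}  FIRST[A]={b}  FIRST[B]={a}
round 2: — fixpoint
  FIRST[S]={a,b}  FIRST[A]={b}  FIRST[B]={a}

FOLLOW iteration:
FOLLOW(S) := {$}
pass 1:
  B→B S A: FOLLOW(B) ⊇ FIRST(S) = {a,b}; new: +{a,b}
  B→B S A: FOLLOW(S) ⊇ FIRST(A) = {b}; new: +{b}
  B→B S A: FOLLOW(A) ⊇ FOLLOW(B) ⊇ {a,b}; new: +{a,b}
  B→a S: FOLLOW(S) ⊇ FOLLOW(B) ⊇ {a,b}; new: +{a}
  S→b A: FOLLOW(A) ⊇ FOLLOW(S) ⊇ {$,a,b}; new: +{$}
  S→b B: FOLLOW(B) ⊇ FOLLOW(S) ⊇ {$,a,b}; new: +{$}
  FOLLOW[S]={$,a,b}  FOLLOW[A]={$,a,b}  FOLLOW[B]={$,a,b}
pass 2: (no change)
  FOLLOW[S]={$,a,b}  FOLLOW[A]={$,a,b}  FOLLOW[B]={$,a,b}

FOLLOW(S) = ["$", "a", "b"]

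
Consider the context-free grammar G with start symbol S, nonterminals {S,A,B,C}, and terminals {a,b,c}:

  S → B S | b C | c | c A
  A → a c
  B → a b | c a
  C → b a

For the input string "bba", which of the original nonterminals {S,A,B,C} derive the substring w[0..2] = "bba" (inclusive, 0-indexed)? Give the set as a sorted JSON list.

Convert to CNF:
  S -> B S | T1 A | T2 C | c
  A -> T0 T1
  B -> T0 T2 | T1 T0
  C -> T2 T0
  T0 -> a
  T1 -> c
  T2 -> b

Fill CYK table bottom-up — only the sub-triangle for w[0..2]:
  cell(0,0) b: {T2}  orig:{}
  cell(1,1) b: {T2}  orig:{}
  cell(2,2) a: {T0}  orig:{}
  cell(0,1) bb: ∅
  cell(1,2) ba: {C}
  cell(0,2) bba: {S}

Original NTs in T[0,2] deriving "bba": ["S"]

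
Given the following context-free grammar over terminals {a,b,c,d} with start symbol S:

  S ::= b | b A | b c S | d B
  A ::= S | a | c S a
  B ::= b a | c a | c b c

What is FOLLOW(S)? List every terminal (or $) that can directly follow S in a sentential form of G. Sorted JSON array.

Compute FIRST by fixpoint:
[1]
  A via A→a: +{a}
  A via A→c S a: +{c}
  B via B→b a: +{b}
  B via B→c a: +{c}
  S via S→b: +{b}
  S via S→d B: +{d}
  S: {b,d}  A: {a,c}  B: {b,c}
[2]
  A via A→S: +{b,d}
  S: {b,d}  A: {a,b,c,d}  B: {b,c}
[3] (stable)
  S: {b,d}  A: {a,b,c,d}  B: {b,c}

FOLLOW sets:
FOLLOW(S) := {$}
round 1:
  A→c S a: FOLLOW(S) ⊇ FIRST(a) = {a}; new: +{a}
  S→b A: FOLLOW(A) ⊇ FOLLOW(S) ⊇ {$,a}; new: +{$,a}
  S→d B: FOLLOW(B) ⊇ FOLLOW(S) ⊇ {$,a}; new: +{$,a}
  FOLLOW[S]={$,a}  FOLLOW[A]={$,a}  FOLLOW[B]={$,a}
round 2: — fixpoint
  FOLLOW[S]={$,a}  FOLLOW[A]={$,a}  FOLLOW[B]={$,a}

FOLLOW(S) = ["$", "a"]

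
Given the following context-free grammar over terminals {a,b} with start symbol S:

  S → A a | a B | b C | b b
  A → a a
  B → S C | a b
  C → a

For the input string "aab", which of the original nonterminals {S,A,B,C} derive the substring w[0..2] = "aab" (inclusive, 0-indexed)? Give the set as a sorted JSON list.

CNF form of G:
  S -> A T0 | T0 B | T1 C | T1 T1
  A -> T0 T0
  B -> S C | T0 T1
  C -> a
  T0 -> a
  T1 -> b

Fill CYK table bottom-up (cells [i..j] with 0 ≤ i ≤ j ≤ 2 only):
  cell(0,0) a: {C,T0}  orig:{C}
  cell(1,1) a: {C,T0}  orig:{C}
  cell(2,2) b: {T1}  orig:{}
  cell(0,1) aa: {A}
  cell(1,2) ab: {B}
  cell(0,2) aab: {S}

Original NTs in T[0,2] deriving "aab": ["S"]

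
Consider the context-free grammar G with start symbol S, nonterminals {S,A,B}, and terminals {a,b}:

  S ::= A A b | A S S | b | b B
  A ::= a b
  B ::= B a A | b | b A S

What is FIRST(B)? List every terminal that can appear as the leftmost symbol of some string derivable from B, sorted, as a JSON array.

Compute FIRST by fixpoint:
pass 1:
  A via A→a b: +{a}
  B via B→b: +{b}
  S via S→A A b: +{a}
  S via S→b: +{b}
  FIRST(S)={a,b}  FIRST(A)={a}  FIRST(B)={b}
pass 2: (stable)
  FIRST(S)={a,b}  FIRST(A)={a}  FIRST(B)={b}

FIRST(B) = ["b"]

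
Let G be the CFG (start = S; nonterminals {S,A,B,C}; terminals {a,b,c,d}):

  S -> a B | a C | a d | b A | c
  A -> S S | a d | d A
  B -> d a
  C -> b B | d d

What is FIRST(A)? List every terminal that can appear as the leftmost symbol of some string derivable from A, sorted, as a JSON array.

FIRST sets, iterate to fixpoint:
iter 1:
  A via A→a d: +{a}
  A via A→d A: +{d}
  B via B→d a: +{d}
  C via C→b B: +{b}
  C via C→d d: +{d}
  S via S→a B: +{a}
  S via S→b A: +{b}
  S via S→c: +{c}
  FIRST[S]={a,b,c}  FIRST[A]={a,d}  FIRST[B]={d}  FIRST[C]={b,d}
iter 2:
  A via A→S S: +{b,c}
  FIRST[S]={a,b,c}  FIRST[A]={a,b,c,d}  FIRST[B]={d}  FIRST[C]={b,d}
iter 3: (no change)
  FIRST[S]={a,b,c}  FIRST[A]={a,b,c,d}  FIRST[B]={d}  FIRST[C]={b,d}

FIRST(A) = ["a", "b", "c", "d"]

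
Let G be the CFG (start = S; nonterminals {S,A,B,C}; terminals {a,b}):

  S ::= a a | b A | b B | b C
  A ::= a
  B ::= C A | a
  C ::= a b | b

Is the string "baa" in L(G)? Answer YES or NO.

CNF form of G:
  S -> T0 T0 | T1 A | T1 B | T1 C
  A -> a
  B -> C A | a
  C -> T0 T1 | b
  T0 -> a
  T1 -> b

CYK table (by increasing span):
  [0..0]={C,T1}  "b"  orig:{C}
  [1..1]={A,B,T0}  "a"  orig:{A,B}
  [2..2]={A,B,T0}  "a"  orig:{A,B}
  [0..1]={B,S}  "ba"
  [1..2]={S}  "aa"
  [0..2]=∅  "baa"

S ∉ T[0,2] ⇒ NO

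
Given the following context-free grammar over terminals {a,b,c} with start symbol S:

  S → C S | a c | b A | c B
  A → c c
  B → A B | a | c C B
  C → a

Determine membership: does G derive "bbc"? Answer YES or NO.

CNF form of G:
  S -> C S | T0 B | T1 T0 | T2 A
  A -> T0 T0
  B -> A B | T0 X3 | a
  C -> a
  T0 -> c
  T1 -> a
  T2 -> b
  X3 -> C B

CYK fill:
  cell(0,0) b: {T2}  orig:{}
  cell(1,1) b: {T2}  orig:{}
  cell(2,2) c: {T0}  orig:{}
  cell(0,1) bb: ∅
  cell(1,2) bc: ∅
  cell(0,2) bbc: ∅

S ∉ T[0,2] ⇒ NO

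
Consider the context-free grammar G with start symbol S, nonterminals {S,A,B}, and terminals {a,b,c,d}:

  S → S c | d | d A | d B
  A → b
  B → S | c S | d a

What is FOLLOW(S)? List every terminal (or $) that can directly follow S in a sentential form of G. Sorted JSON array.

FIRST sets, iterate to fixpoint:
[1]
  A via A→b: +{b}
  B via B→c S: +{c}
  B via B→d a: +{d}
  S via S→d: +{d}
  FIRST[S]={d}  FIRST[A]={b}  FIRST[B]={c,d}
[2] done
  FIRST[S]={d}  FIRST[A]={b}  FIRST[B]={c,d}

Compute FOLLOW by fixpoint:
FOLLOW(S) := {$}
[1]
  S→S c: FOLLOW(S) ⊇ FIRST(c) = {c}; new: +{c}
  S→d A: FOLLOW(A) ⊇ FOLLOW(S) ⊇ {$,c}; new: +{$,c}
  S→d B: FOLLOW(B) ⊇ FOLLOW(S) ⊇ {$,c}; new: +{$,c}
  FOLLOW[S]={$,c}  FOLLOW[A]={$,c}  FOLLOW[B]={$,c}
[2] — fixpoint
  FOLLOW[S]={$,c}  FOLLOW[A]={$,c}  FOLLOW[B]={$,c}

FOLLOW(S) = ["$", "c"]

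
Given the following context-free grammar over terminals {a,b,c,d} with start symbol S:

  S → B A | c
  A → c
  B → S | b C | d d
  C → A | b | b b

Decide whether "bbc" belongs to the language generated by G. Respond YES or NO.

CNF form of G:
  S -> B A | c
  A -> c
  B -> B A | T0 C | T1 T1 | c
  C -> T0 T0 | b | c
  T0 -> b
  T1 -> d

Fill CYK table bottom-up:
  [0..0]={C,T0}  "b"  orig:{C}
  [1..1]={C,T0}  "b"  orig:{C}
  [2..2]={A,B,C,S}  "c"
  [0..1]={B,C}  "bb"
  [1..2]={B}  "bc"
  [0..2]={B,S}  "bbc"

S ∈ T[0,2] ⇒ YES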